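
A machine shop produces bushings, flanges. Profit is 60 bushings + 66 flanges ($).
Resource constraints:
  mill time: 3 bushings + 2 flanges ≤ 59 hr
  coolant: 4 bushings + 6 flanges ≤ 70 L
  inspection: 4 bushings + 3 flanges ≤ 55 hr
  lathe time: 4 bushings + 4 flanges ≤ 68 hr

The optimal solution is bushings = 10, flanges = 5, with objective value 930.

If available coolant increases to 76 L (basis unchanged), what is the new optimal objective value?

At the optimum: mill time uses 40 of 59 (slack = 19); coolant uses 70 of 70 (binding); inspection uses 55 of 55 (binding); lathe time uses 60 of 68 (slack = 8).
By complementary slackness, y = 0 for the non-binding constraints.
From A_Bᵀ y = c: 4·y_coolant + 4·y_inspection = 60; 6·y_coolant + 3·y_inspection = 66.
Solving: y_coolant = 7, y_inspection = 8.
Δz = y_coolant·Δb = 7 × (6) = 42, so new z* = 930 + 42 = 972.

972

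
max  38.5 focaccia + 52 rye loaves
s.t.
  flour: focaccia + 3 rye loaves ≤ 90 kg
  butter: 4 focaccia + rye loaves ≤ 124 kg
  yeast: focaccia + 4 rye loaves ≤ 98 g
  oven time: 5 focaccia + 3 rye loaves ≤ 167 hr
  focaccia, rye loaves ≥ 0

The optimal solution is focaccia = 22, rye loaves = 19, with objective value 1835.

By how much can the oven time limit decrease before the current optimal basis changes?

93.5

Binding constraints: yeast, oven time. The basis is B = [[1,4],[5,3]] with det -17.
Per unit decrease in oven time, x* moves by d = (-0.2353, 0.0588).
The basis stays optimal until focaccia reaches 0; allowable decrease = 93.5 hr.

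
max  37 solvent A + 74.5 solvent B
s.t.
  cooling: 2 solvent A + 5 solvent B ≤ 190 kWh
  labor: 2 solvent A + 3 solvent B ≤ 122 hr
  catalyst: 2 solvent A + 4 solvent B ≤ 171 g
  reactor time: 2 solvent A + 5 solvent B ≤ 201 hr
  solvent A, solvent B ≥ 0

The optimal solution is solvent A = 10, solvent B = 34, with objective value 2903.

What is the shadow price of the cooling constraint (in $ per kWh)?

9.5

Check each constraint at x*: cooling 190/190 (tight); labor 122/122 (tight); catalyst 156/171 (slack 15); reactor time 190/201 (slack 11).
Since catalyst, reactor time are not tight, their duals are 0.
From A_Bᵀ y = c: 2·y_cooling + 2·y_labor = 37; 5·y_cooling + 3·y_labor = 74.5.
Solving: y_cooling = 9.5, y_labor = 9.
Shadow price of cooling = 9.5.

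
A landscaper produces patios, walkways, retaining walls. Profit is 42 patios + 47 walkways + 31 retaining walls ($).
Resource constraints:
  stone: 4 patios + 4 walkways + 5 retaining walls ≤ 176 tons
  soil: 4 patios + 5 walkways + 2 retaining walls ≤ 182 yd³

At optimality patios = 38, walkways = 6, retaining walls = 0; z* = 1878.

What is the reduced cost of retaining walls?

-6.5

Both stone and soil are binding at x*.
The binding rows give the dual system: 4·y_stone + 4·y_soil = 42 and 4·y_stone + 5·y_soil = 47.
Solving: y_stone = 5.5, y_soil = 5.
Reduced cost of retaining walls: c₃ − yᵀa₃ = 31 − (5.5·5 + 5·2) = 31 − 37.5 = -6.5.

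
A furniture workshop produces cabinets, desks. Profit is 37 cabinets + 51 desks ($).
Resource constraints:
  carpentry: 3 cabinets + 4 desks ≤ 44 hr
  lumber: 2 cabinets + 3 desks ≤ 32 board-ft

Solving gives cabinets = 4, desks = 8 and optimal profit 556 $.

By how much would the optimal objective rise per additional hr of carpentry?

At the optimum: carpentry uses 44 of 44 (binding); lumber uses 32 of 32 (binding).
The binding rows give the dual system: 3·y_carpentry + 2·y_lumber = 37 and 4·y_carpentry + 3·y_lumber = 51.
This yields shadow prices y_carpentry = 9, y_lumber = 5.
Shadow price of carpentry = 9.

9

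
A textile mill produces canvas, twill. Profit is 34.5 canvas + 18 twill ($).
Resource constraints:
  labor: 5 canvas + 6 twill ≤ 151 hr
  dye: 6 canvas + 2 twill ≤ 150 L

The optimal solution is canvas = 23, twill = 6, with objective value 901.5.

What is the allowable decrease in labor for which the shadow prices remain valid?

Binding constraints: labor, dye. The basis is B = [[5,6],[6,2]] with det -26.
Per unit decrease in labor, x* moves by d = (0.0769, -0.2308).
The basis stays optimal until twill reaches 0; allowable decrease = 26 hr.

26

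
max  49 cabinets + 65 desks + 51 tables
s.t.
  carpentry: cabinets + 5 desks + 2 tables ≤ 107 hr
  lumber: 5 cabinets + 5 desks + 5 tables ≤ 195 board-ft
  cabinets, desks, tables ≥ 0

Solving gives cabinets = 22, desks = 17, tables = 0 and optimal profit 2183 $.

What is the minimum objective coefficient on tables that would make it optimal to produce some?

53

Check each constraint at x*: carpentry 107/107 (tight); lumber 195/195 (tight).
The binding rows give the dual system: 1·y_carpentry + 5·y_lumber = 49 and 5·y_carpentry + 5·y_lumber = 65.
Solving: y_carpentry = 4, y_lumber = 9.
tables enters the basis when its profit ≥ yᵀa₃ = 4·2 + 9·5 = 53.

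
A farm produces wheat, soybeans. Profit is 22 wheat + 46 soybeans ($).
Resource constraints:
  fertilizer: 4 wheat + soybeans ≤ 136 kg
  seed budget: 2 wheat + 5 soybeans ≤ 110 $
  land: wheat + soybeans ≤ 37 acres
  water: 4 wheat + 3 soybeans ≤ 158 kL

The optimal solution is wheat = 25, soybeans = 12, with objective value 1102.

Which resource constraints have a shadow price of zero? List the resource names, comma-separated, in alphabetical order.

fertilizer, water

fertilizer: 112/136 (slack 24)
seed budget: 110/110 (binding)
land: 37/37 (binding)
water: 136/158 (slack 22)
By complementary slackness, a constraint with positive slack has shadow price 0 → fertilizer, water.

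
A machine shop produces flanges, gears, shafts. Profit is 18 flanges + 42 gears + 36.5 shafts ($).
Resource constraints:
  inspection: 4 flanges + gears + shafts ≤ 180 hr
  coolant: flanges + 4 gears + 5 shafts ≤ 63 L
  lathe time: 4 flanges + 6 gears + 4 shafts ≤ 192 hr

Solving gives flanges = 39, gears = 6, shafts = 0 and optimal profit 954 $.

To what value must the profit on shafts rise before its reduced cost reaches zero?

Check each constraint at x*: inspection 162/180 (slack 18); coolant 63/63 (tight); lathe time 192/192 (tight).
By complementary slackness, y = 0 for the non-binding constraint.
From A_Bᵀ y = c: 1·y_coolant + 4·y_lathe time = 18; 4·y_coolant + 6·y_lathe time = 42.
Solving: y_coolant = 6, y_lathe time = 3.
shafts enters the basis when its profit ≥ yᵀa₃ = 6·5 + 3·4 = 42.

42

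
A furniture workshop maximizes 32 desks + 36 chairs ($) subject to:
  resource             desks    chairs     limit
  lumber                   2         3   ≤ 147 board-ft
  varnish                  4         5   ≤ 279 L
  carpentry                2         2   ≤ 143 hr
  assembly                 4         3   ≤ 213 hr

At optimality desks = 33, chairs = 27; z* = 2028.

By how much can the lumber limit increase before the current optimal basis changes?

9

Binding constraints: lumber, assembly. The basis is B = [[2,3],[4,3]] with det -6.
Per unit increase in lumber, x* moves by d = (-0.5, 0.6667).
The basis stays optimal until varnish becomes binding; allowable increase = 9 board-ft.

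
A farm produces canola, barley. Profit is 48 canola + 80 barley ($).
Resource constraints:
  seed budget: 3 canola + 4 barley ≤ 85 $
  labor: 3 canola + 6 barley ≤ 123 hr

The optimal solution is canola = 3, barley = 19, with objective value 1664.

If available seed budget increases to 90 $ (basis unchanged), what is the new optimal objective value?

At the optimum: seed budget uses 85 of 85 (binding); labor uses 123 of 123 (binding).
Dual feasibility on the basic columns requires 3·y_seed budget + 3·y_labor = 48, 4·y_seed budget + 6·y_labor = 80.
→ y_seed budget = 8 and y_labor = 8.
Δz = y_seed budget·Δb = 8 × (5) = 40, so new z* = 1664 + 40 = 1704.

1704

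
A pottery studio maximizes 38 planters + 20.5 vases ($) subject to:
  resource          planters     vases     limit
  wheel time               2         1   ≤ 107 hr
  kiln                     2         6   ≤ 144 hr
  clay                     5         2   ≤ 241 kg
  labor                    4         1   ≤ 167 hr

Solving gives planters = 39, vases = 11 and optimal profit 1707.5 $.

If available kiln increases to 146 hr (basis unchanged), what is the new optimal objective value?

1711.5

Check each constraint at x*: wheel time 89/107 (slack 18); kiln 144/144 (tight); clay 217/241 (slack 24); labor 167/167 (tight).
Slack constraints have shadow price 0 (complementary slackness).
Dual feasibility on the basic columns requires 2·y_kiln + 4·y_labor = 38, 6·y_kiln + 1·y_labor = 20.5.
→ y_kiln = 2 and y_labor = 8.5.
Δz = y_kiln·Δb = 2 × (2) = 4, so new z* = 1707.5 + 4 = 1711.5.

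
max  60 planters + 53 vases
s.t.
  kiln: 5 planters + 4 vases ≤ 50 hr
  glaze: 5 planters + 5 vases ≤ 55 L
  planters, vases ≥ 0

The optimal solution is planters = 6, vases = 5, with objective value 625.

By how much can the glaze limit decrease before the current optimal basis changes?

5

Binding constraints: kiln, glaze. The basis is B = [[5,4],[5,5]] with det 5.
Per unit decrease in glaze, x* moves by d = (0.8, -1).
The basis stays optimal until vases reaches 0; allowable decrease = 5 L.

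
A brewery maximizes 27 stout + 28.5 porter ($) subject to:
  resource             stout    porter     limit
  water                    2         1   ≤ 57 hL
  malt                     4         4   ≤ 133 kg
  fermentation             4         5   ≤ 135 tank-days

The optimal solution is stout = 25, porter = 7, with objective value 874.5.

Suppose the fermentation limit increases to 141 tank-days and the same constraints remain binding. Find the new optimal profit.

At the optimum: water uses 57 of 57 (binding); malt uses 128 of 133 (slack = 5); fermentation uses 135 of 135 (binding).
Slack constraints have shadow price 0 (complementary slackness).
From A_Bᵀ y = c: 2·y_water + 4·y_fermentation = 27; 1·y_water + 5·y_fermentation = 28.5.
→ y_water = 3.5 and y_fermentation = 5.
Δz = y_fermentation·Δb = 5 × (6) = 30, so new z* = 874.5 + 30 = 904.5.

904.5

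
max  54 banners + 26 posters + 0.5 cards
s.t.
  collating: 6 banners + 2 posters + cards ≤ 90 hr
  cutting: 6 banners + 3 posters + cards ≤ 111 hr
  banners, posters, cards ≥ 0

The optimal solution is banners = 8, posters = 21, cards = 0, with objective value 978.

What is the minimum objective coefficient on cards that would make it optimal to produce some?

Both collating and cutting are binding at x*.
From A_Bᵀ y = c: 6·y_collating + 6·y_cutting = 54; 2·y_collating + 3·y_cutting = 26.
→ y_collating = 1 and y_cutting = 8.
cards enters the basis when its profit ≥ yᵀa₃ = 1·1 + 8·1 = 9.

9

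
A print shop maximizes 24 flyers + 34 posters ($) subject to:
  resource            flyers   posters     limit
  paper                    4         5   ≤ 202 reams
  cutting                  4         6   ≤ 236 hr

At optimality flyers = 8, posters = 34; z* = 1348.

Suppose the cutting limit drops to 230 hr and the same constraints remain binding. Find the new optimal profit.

1324

Both paper and cutting are binding at x*.
From A_Bᵀ y = c: 4·y_paper + 4·y_cutting = 24; 5·y_paper + 6·y_cutting = 34.
This yields shadow prices y_paper = 2, y_cutting = 4.
Δz = y_cutting·Δb = 4 × (-6) = -24, so new z* = 1348 − 24 = 1324.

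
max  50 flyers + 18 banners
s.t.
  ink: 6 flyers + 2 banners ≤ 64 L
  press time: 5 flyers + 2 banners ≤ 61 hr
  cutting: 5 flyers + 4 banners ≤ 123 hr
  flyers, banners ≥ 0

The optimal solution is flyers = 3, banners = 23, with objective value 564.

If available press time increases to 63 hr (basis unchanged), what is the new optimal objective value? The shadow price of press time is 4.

Δb = 2, so new z* = 564 + (4)·(2) = 564 + 8 = 572.

572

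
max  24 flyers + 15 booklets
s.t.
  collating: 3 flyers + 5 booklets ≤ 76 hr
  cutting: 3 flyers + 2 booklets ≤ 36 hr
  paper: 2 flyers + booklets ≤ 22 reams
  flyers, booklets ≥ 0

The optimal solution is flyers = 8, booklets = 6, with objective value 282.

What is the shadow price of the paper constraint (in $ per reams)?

At the optimum: collating uses 54 of 76 (slack = 22); cutting uses 36 of 36 (binding); paper uses 22 of 22 (binding).
Since collating is not tight, its dual is 0.
From A_Bᵀ y = c: 3·y_cutting + 2·y_paper = 24; 2·y_cutting + 1·y_paper = 15.
→ y_cutting = 6 and y_paper = 3.
Shadow price of paper = 3.

3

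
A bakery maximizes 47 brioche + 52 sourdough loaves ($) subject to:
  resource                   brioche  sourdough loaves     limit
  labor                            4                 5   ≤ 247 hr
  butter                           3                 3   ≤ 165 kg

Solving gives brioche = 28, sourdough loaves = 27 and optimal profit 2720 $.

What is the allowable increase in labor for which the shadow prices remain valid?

28

Binding constraints: labor, butter. The basis is B = [[4,5],[3,3]] with det -3.
Per unit increase in labor, x* moves by d = (-1, 1).
The basis stays optimal until brioche reaches 0; allowable increase = 28 hr.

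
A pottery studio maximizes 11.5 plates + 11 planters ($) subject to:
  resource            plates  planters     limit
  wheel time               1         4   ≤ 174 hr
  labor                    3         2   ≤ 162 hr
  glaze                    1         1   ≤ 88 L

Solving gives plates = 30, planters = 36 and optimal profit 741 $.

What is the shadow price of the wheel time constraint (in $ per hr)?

1

At the optimum: wheel time uses 174 of 174 (binding); labor uses 162 of 162 (binding); glaze uses 66 of 88 (slack = 22).
By complementary slackness, y = 0 for the non-binding constraint.
Dual feasibility on the basic columns requires 1·y_wheel time + 3·y_labor = 11.5, 4·y_wheel time + 2·y_labor = 11.
→ y_wheel time = 1 and y_labor = 3.5.
Shadow price of wheel time = 1.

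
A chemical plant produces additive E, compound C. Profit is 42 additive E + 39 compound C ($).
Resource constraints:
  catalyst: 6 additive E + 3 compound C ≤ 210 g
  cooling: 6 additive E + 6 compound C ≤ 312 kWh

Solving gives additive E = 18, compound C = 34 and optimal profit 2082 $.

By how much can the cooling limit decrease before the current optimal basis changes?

Binding constraints: catalyst, cooling. The basis is B = [[6,3],[6,6]] with det 18.
Per unit decrease in cooling, x* moves by d = (0.1667, -0.3333).
The basis stays optimal until compound C reaches 0; allowable decrease = 102 kWh.

102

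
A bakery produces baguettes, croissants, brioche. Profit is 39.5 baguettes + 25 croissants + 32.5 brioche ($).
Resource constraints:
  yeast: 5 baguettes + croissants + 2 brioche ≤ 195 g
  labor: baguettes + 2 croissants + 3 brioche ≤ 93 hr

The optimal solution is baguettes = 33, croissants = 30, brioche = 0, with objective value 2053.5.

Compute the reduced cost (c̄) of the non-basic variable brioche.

Check each constraint at x*: yeast 195/195 (tight); labor 93/93 (tight).
The binding rows give the dual system: 5·y_yeast + 1·y_labor = 39.5 and 1·y_yeast + 2·y_labor = 25.
→ y_yeast = 6 and y_labor = 9.5.
Reduced cost of brioche: c₃ − yᵀa₃ = 32.5 − (6·2 + 9.5·3) = 32.5 − 40.5 = -8.

-8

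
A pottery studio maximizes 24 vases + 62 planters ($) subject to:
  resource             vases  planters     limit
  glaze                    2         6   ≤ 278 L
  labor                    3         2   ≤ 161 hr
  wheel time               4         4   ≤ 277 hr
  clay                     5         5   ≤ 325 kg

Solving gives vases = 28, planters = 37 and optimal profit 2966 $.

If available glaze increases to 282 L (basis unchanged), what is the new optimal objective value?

3004

At the optimum: glaze uses 278 of 278 (binding); labor uses 158 of 161 (slack = 3); wheel time uses 260 of 277 (slack = 17); clay uses 325 of 325 (binding).
Since labor, wheel time are not tight, their duals are 0.
The binding rows give the dual system: 2·y_glaze + 5·y_clay = 24 and 6·y_glaze + 5·y_clay = 62.
This yields shadow prices y_glaze = 9.5, y_clay = 1.
Δz = y_glaze·Δb = 9.5 × (4) = 38, so new z* = 2966 + 38 = 3004.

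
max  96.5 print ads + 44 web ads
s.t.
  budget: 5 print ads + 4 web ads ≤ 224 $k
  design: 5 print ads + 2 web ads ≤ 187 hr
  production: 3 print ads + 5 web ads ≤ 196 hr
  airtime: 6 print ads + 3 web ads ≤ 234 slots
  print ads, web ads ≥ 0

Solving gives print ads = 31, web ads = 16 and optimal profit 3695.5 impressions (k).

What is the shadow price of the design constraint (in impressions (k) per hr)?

8.5

Check each constraint at x*: budget 219/224 (slack 5); design 187/187 (tight); production 173/196 (slack 23); airtime 234/234 (tight).
Slack constraints have shadow price 0 (complementary slackness).
Dual feasibility on the basic columns requires 5·y_design + 6·y_airtime = 96.5, 2·y_design + 3·y_airtime = 44.
This yields shadow prices y_design = 8.5, y_airtime = 9.
Shadow price of design = 8.5.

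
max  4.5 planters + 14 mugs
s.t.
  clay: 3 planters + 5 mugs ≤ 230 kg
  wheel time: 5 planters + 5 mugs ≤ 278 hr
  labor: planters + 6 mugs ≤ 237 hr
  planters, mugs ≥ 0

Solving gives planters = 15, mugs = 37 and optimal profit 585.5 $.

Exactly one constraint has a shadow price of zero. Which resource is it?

wheel time

clay: 230/230 (binding)
wheel time: 260/278 (slack 18)
labor: 237/237 (binding)
By complementary slackness, a constraint with positive slack has shadow price 0 → wheel time.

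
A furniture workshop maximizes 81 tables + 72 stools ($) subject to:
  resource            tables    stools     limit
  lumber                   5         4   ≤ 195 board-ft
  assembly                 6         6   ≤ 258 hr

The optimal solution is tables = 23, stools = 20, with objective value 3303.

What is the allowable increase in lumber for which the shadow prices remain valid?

Binding constraints: lumber, assembly. The basis is B = [[5,4],[6,6]] with det 6.
Per unit increase in lumber, x* moves by d = (1, -1).
The basis stays optimal until stools reaches 0; allowable increase = 20 board-ft.

20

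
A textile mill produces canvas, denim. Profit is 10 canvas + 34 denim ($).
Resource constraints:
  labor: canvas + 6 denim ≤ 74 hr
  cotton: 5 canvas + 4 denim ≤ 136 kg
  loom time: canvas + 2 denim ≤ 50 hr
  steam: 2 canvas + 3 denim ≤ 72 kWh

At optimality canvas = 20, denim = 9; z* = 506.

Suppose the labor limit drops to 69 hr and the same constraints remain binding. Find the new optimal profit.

481

Binding: labor and cotton. Non-binding: loom time (12 unused), steam (5 unused).
Since loom time, steam are not tight, their duals are 0.
From A_Bᵀ y = c: 1·y_labor + 5·y_cotton = 10; 6·y_labor + 4·y_cotton = 34.
This yields shadow prices y_labor = 5, y_cotton = 1.
Δz = y_labor·Δb = 5 × (-5) = -25, so new z* = 506 − 25 = 481.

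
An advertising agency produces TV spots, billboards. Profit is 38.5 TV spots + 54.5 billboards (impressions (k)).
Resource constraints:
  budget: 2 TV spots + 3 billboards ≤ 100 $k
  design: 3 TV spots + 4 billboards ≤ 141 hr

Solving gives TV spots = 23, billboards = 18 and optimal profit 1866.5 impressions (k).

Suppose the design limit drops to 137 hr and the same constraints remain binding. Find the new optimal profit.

1840.5

Check each constraint at x*: budget 100/100 (tight); design 141/141 (tight).
Dual feasibility on the basic columns requires 2·y_budget + 3·y_design = 38.5, 3·y_budget + 4·y_design = 54.5.
→ y_budget = 9.5 and y_design = 6.5.
Δz = y_design·Δb = 6.5 × (-4) = -26, so new z* = 1866.5 − 26 = 1840.5.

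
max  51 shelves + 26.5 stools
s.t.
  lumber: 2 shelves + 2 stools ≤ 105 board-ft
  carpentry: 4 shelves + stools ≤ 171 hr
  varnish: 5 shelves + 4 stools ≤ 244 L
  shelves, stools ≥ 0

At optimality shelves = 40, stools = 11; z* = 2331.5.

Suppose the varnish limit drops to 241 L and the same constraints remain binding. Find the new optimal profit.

Binding: carpentry and varnish. Non-binding: lumber (3 unused).
Slack constraints have shadow price 0 (complementary slackness).
The binding rows give the dual system: 4·y_carpentry + 5·y_varnish = 51 and 1·y_carpentry + 4·y_varnish = 26.5.
→ y_carpentry = 6.5 and y_varnish = 5.
Δz = y_varnish·Δb = 5 × (-3) = -15, so new z* = 2331.5 − 15 = 2316.5.

2316.5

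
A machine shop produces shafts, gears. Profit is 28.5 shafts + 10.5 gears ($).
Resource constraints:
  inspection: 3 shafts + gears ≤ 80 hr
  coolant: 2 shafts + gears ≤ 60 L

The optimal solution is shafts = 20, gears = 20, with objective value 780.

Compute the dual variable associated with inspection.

7.5

At the optimum: inspection uses 80 of 80 (binding); coolant uses 60 of 60 (binding).
From A_Bᵀ y = c: 3·y_inspection + 2·y_coolant = 28.5; 1·y_inspection + 1·y_coolant = 10.5.
Solving: y_inspection = 7.5, y_coolant = 3.
Shadow price of inspection = 7.5.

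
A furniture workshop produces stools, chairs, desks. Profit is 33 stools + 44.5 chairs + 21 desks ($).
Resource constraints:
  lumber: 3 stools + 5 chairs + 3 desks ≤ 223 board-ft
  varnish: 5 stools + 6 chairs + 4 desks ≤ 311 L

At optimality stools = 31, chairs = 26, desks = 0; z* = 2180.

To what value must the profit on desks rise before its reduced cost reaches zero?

28.5

At the optimum: lumber uses 223 of 223 (binding); varnish uses 311 of 311 (binding).
The binding rows give the dual system: 3·y_lumber + 5·y_varnish = 33 and 5·y_lumber + 6·y_varnish = 44.5.
→ y_lumber = 3.5 and y_varnish = 4.5.
desks enters the basis when its profit ≥ yᵀa₃ = 3.5·3 + 4.5·4 = 28.5.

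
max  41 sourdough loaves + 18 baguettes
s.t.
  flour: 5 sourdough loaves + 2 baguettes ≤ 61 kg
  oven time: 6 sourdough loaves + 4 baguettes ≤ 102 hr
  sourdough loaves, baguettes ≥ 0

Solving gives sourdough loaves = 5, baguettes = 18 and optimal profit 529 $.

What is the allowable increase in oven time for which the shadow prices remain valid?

Binding constraints: flour, oven time. The basis is B = [[5,2],[6,4]] with det 8.
Per unit increase in oven time, x* moves by d = (-0.25, 0.625).
The basis stays optimal until sourdough loaves reaches 0; allowable increase = 20 hr.

20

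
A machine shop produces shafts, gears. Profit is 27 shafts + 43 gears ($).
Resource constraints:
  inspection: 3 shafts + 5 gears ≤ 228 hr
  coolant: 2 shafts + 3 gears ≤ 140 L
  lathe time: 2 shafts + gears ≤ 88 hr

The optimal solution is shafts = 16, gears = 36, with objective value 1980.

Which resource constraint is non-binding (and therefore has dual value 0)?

inspection: 228/228 (binding)
coolant: 140/140 (binding)
lathe time: 68/88 (slack 20)
By complementary slackness, a constraint with positive slack has shadow price 0 → lathe time.

lathe time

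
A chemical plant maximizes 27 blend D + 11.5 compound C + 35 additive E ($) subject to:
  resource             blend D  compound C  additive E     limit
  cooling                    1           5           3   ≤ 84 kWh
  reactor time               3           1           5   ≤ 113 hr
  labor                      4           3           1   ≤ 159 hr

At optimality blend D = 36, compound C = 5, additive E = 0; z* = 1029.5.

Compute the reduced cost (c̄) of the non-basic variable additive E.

-1.5

At the optimum: cooling uses 61 of 84 (slack = 23); reactor time uses 113 of 113 (binding); labor uses 159 of 159 (binding).
Slack constraints have shadow price 0 (complementary slackness).
From A_Bᵀ y = c: 3·y_reactor time + 4·y_labor = 27; 1·y_reactor time + 3·y_labor = 11.5.
Solving: y_reactor time = 7, y_labor = 1.5.
Reduced cost of additive E: c₃ − yᵀa₃ = 35 − (7·5 + 1.5·1) = 35 − 36.5 = -1.5.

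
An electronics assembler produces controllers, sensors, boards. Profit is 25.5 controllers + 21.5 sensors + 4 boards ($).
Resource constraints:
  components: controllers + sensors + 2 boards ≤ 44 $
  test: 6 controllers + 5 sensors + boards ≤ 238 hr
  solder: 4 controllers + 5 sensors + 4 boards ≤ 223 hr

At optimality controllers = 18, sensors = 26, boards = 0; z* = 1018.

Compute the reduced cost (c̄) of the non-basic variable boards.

-3

Binding: components and test. Non-binding: solder (21 unused).
Slack constraints have shadow price 0 (complementary slackness).
The binding rows give the dual system: 1·y_components + 6·y_test = 25.5 and 1·y_components + 5·y_test = 21.5.
→ y_components = 1.5 and y_test = 4.
Reduced cost of boards: c₃ − yᵀa₃ = 4 − (1.5·2 + 4·1) = 4 − 7 = -3.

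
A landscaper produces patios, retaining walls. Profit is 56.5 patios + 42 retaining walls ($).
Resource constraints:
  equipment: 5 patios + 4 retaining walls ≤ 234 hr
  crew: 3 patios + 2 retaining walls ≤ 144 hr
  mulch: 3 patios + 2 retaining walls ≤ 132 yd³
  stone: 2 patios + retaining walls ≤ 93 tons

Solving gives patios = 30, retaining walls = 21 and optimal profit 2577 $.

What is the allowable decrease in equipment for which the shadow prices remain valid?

14

Binding constraints: equipment, mulch. The basis is B = [[5,4],[3,2]] with det -2.
Per unit decrease in equipment, x* moves by d = (1, -1.5).
The basis stays optimal until retaining walls reaches 0; allowable decrease = 14 hr.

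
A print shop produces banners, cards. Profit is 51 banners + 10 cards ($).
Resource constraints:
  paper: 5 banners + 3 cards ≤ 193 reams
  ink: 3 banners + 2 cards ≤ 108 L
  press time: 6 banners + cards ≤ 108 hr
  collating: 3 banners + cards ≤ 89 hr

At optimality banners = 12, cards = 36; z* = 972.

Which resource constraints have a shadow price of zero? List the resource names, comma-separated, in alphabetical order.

collating, paper

paper: 168/193 (slack 25)
ink: 108/108 (binding)
press time: 108/108 (binding)
collating: 72/89 (slack 17)
By complementary slackness, a constraint with positive slack has shadow price 0 → collating, paper.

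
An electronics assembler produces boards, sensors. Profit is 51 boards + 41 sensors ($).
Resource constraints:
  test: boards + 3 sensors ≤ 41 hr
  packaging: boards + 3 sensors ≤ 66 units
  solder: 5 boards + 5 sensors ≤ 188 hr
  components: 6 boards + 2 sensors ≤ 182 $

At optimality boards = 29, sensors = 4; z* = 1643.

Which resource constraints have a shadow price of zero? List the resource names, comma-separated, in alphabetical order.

packaging, solder

test: 41/41 (binding)
packaging: 41/66 (slack 25)
solder: 165/188 (slack 23)
components: 182/182 (binding)
By complementary slackness, a constraint with positive slack has shadow price 0 → packaging, solder.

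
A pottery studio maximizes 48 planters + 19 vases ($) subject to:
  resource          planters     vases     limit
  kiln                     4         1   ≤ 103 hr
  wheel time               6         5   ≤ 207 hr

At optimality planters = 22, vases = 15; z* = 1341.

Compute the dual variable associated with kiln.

Both kiln and wheel time are binding at x*.
Dual feasibility on the basic columns requires 4·y_kiln + 6·y_wheel time = 48, 1·y_kiln + 5·y_wheel time = 19.
This yields shadow prices y_kiln = 9, y_wheel time = 2.
Shadow price of kiln = 9.

9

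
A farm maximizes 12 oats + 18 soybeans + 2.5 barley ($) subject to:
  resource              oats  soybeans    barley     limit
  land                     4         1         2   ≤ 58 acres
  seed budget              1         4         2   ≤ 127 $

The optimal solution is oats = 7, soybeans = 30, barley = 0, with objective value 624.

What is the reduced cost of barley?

-9.5

Check each constraint at x*: land 58/58 (tight); seed budget 127/127 (tight).
The binding rows give the dual system: 4·y_land + 1·y_seed budget = 12 and 1·y_land + 4·y_seed budget = 18.
This yields shadow prices y_land = 2, y_seed budget = 4.
Reduced cost of barley: c₃ − yᵀa₃ = 2.5 − (2·2 + 4·2) = 2.5 − 12 = -9.5.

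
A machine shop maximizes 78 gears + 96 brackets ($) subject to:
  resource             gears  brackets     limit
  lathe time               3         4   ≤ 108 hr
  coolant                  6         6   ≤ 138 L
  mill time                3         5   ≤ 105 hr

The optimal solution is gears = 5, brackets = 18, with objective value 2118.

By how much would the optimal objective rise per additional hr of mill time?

Binding: coolant and mill time. Non-binding: lathe time (21 unused).
By complementary slackness, y = 0 for the non-binding constraint.
The binding rows give the dual system: 6·y_coolant + 3·y_mill time = 78 and 6·y_coolant + 5·y_mill time = 96.
→ y_coolant = 8.5 and y_mill time = 9.
Shadow price of mill time = 9.

9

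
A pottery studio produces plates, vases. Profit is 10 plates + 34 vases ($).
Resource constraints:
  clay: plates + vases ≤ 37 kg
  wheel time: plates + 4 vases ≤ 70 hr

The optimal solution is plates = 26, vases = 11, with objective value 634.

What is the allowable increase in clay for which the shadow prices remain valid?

33

Binding constraints: clay, wheel time. The basis is B = [[1,1],[1,4]] with det 3.
Per unit increase in clay, x* moves by d = (1.3333, -0.3333).
The basis stays optimal until vases reaches 0; allowable increase = 33 kg.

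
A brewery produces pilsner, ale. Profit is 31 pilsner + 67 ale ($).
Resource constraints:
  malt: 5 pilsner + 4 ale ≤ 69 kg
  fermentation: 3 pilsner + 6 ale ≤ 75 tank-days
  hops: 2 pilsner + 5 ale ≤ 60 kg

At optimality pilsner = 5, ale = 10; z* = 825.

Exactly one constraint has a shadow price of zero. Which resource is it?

malt

malt: 65/69 (slack 4)
fermentation: 75/75 (binding)
hops: 60/60 (binding)
By complementary slackness, a constraint with positive slack has shadow price 0 → malt.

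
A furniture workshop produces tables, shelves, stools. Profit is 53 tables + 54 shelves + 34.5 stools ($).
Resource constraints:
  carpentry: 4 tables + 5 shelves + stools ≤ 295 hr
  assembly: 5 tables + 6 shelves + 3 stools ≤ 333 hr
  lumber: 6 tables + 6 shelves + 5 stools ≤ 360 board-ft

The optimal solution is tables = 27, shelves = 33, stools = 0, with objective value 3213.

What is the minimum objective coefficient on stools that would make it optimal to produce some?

43

Check each constraint at x*: carpentry 273/295 (slack 22); assembly 333/333 (tight); lumber 360/360 (tight).
Slack constraints have shadow price 0 (complementary slackness).
The binding rows give the dual system: 5·y_assembly + 6·y_lumber = 53 and 6·y_assembly + 6·y_lumber = 54.
This yields shadow prices y_assembly = 1, y_lumber = 8.
stools enters the basis when its profit ≥ yᵀa₃ = 1·3 + 8·5 = 43.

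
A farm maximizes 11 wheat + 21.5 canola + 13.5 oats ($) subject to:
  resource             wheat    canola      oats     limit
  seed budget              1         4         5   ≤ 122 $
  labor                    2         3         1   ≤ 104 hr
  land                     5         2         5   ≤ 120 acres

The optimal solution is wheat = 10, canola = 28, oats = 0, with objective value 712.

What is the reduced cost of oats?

At the optimum: seed budget uses 122 of 122 (binding); labor uses 104 of 104 (binding); land uses 106 of 120 (slack = 14).
By complementary slackness, y = 0 for the non-binding constraint.
Dual feasibility on the basic columns requires 1·y_seed budget + 2·y_labor = 11, 4·y_seed budget + 3·y_labor = 21.5.
This yields shadow prices y_seed budget = 2, y_labor = 4.5.
Reduced cost of oats: c₃ − yᵀa₃ = 13.5 − (2·5 + 4.5·1) = 13.5 − 14.5 = -1.

-1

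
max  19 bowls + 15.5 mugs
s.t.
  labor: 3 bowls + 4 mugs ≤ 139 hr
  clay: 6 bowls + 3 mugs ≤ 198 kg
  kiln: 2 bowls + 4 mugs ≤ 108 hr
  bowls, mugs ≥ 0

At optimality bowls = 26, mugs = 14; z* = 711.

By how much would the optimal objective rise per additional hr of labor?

0

Check each constraint at x*: labor 134/139 (slack 5); clay 198/198 (tight); kiln 108/108 (tight).
Slack constraints have shadow price 0 (complementary slackness).
Dual feasibility on the basic columns requires 6·y_clay + 2·y_kiln = 19, 3·y_clay + 4·y_kiln = 15.5.
Solving: y_clay = 2.5, y_kiln = 2.
Shadow price of labor = 0.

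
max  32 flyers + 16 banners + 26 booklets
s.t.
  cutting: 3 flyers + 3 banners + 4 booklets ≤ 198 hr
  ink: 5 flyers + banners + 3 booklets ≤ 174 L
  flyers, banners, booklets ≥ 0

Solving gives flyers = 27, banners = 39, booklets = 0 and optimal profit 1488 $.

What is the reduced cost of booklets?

-2

Both cutting and ink are binding at x*.
Dual feasibility on the basic columns requires 3·y_cutting + 5·y_ink = 32, 3·y_cutting + 1·y_ink = 16.
Solving: y_cutting = 4, y_ink = 4.
Reduced cost of booklets: c₃ − yᵀa₃ = 26 − (4·4 + 4·3) = 26 − 28 = -2.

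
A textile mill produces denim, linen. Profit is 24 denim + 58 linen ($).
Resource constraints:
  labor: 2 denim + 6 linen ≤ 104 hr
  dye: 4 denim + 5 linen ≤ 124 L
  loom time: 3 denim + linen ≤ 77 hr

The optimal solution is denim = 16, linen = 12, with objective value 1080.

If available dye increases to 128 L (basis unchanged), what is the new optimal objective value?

Binding: labor and dye. Non-binding: loom time (17 unused).
Slack constraints have shadow price 0 (complementary slackness).
From A_Bᵀ y = c: 2·y_labor + 4·y_dye = 24; 6·y_labor + 5·y_dye = 58.
→ y_labor = 8 and y_dye = 2.
Δz = y_dye·Δb = 2 × (4) = 8, so new z* = 1080 + 8 = 1088.

1088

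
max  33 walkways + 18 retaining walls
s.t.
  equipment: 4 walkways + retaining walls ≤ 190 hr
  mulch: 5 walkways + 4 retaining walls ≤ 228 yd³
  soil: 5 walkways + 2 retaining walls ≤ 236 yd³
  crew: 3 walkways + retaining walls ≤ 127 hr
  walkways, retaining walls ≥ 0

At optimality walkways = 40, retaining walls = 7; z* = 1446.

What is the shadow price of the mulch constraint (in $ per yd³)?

At the optimum: equipment uses 167 of 190 (slack = 23); mulch uses 228 of 228 (binding); soil uses 214 of 236 (slack = 22); crew uses 127 of 127 (binding).
By complementary slackness, y = 0 for the non-binding constraints.
The binding rows give the dual system: 5·y_mulch + 3·y_crew = 33 and 4·y_mulch + 1·y_crew = 18.
This yields shadow prices y_mulch = 3, y_crew = 6.
Shadow price of mulch = 3.

3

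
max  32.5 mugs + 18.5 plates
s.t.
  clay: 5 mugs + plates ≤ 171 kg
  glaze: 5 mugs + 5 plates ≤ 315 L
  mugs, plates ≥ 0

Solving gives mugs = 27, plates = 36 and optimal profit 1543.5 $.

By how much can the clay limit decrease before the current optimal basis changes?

108

Binding constraints: clay, glaze. The basis is B = [[5,1],[5,5]] with det 20.
Per unit decrease in clay, x* moves by d = (-0.25, 0.25).
The basis stays optimal until mugs reaches 0; allowable decrease = 108 kg.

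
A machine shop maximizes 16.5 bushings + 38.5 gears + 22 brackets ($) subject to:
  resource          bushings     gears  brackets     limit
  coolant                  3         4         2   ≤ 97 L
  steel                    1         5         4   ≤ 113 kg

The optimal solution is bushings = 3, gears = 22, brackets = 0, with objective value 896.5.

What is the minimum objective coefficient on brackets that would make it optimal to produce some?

Both coolant and steel are binding at x*.
From A_Bᵀ y = c: 3·y_coolant + 1·y_steel = 16.5; 4·y_coolant + 5·y_steel = 38.5.
→ y_coolant = 4 and y_steel = 4.5.
brackets enters the basis when its profit ≥ yᵀa₃ = 4·2 + 4.5·4 = 26.

26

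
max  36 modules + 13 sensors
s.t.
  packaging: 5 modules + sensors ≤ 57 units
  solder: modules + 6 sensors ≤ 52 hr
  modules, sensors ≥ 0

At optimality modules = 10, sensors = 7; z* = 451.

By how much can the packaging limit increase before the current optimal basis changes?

203

Binding constraints: packaging, solder. The basis is B = [[5,1],[1,6]] with det 29.
Per unit increase in packaging, x* moves by d = (0.2069, -0.0345).
The basis stays optimal until sensors reaches 0; allowable increase = 203 units.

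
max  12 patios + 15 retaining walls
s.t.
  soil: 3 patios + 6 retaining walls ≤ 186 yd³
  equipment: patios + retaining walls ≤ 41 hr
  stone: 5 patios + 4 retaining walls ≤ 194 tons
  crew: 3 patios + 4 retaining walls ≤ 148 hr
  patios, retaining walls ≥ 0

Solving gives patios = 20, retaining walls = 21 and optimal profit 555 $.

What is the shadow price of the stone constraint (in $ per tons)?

At the optimum: soil uses 186 of 186 (binding); equipment uses 41 of 41 (binding); stone uses 184 of 194 (slack = 10); crew uses 144 of 148 (slack = 4).
Since stone, crew are not tight, their duals are 0.
The binding rows give the dual system: 3·y_soil + 1·y_equipment = 12 and 6·y_soil + 1·y_equipment = 15.
→ y_soil = 1 and y_equipment = 9.
Shadow price of stone = 0.

0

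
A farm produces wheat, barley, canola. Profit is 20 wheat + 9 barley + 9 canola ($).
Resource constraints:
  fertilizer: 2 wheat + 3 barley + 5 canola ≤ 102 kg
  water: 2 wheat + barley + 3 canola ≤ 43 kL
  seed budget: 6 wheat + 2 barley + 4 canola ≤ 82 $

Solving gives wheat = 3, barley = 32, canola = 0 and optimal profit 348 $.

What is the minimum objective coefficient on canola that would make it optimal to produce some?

17

At the optimum: fertilizer uses 102 of 102 (binding); water uses 38 of 43 (slack = 5); seed budget uses 82 of 82 (binding).
Since water is not tight, its dual is 0.
Dual feasibility on the basic columns requires 2·y_fertilizer + 6·y_seed budget = 20, 3·y_fertilizer + 2·y_seed budget = 9.
This yields shadow prices y_fertilizer = 1, y_seed budget = 3.
canola enters the basis when its profit ≥ yᵀa₃ = 1·5 + 3·4 = 17.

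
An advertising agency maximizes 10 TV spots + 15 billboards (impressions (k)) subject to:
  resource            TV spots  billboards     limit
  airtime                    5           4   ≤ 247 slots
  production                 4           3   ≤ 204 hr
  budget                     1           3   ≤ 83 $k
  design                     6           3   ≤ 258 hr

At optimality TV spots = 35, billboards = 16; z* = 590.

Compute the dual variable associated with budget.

4

Check each constraint at x*: airtime 239/247 (slack 8); production 188/204 (slack 16); budget 83/83 (tight); design 258/258 (tight).
Since airtime, production are not tight, their duals are 0.
From A_Bᵀ y = c: 1·y_budget + 6·y_design = 10; 3·y_budget + 3·y_design = 15.
This yields shadow prices y_budget = 4, y_design = 1.
Shadow price of budget = 4.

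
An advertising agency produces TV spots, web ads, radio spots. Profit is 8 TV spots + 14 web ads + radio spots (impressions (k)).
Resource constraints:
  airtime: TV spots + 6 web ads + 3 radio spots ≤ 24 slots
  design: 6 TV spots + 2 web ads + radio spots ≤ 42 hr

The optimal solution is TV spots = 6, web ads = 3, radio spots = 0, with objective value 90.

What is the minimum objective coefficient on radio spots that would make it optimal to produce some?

7

Check each constraint at x*: airtime 24/24 (tight); design 42/42 (tight).
From A_Bᵀ y = c: 1·y_airtime + 6·y_design = 8; 6·y_airtime + 2·y_design = 14.
→ y_airtime = 2 and y_design = 1.
radio spots enters the basis when its profit ≥ yᵀa₃ = 2·3 + 1·1 = 7.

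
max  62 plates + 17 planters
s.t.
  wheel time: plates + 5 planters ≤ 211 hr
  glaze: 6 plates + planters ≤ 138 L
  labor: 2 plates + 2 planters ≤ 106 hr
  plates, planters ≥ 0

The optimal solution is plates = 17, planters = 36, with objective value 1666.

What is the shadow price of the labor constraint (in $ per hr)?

4

At the optimum: wheel time uses 197 of 211 (slack = 14); glaze uses 138 of 138 (binding); labor uses 106 of 106 (binding).
Since wheel time is not tight, its dual is 0.
The binding rows give the dual system: 6·y_glaze + 2·y_labor = 62 and 1·y_glaze + 2·y_labor = 17.
Solving: y_glaze = 9, y_labor = 4.
Shadow price of labor = 4.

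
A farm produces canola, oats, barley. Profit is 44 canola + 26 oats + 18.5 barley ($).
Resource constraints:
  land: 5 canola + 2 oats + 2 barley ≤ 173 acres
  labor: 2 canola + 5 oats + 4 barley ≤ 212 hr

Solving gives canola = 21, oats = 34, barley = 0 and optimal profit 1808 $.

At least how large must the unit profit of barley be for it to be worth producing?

24

Both land and labor are binding at x*.
From A_Bᵀ y = c: 5·y_land + 2·y_labor = 44; 2·y_land + 5·y_labor = 26.
This yields shadow prices y_land = 8, y_labor = 2.
barley enters the basis when its profit ≥ yᵀa₃ = 8·2 + 2·4 = 24.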